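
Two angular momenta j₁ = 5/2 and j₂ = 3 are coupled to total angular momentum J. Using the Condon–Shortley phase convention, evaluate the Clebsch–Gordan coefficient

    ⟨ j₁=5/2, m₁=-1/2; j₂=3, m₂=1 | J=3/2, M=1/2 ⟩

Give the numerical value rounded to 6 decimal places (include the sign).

−√(1/105) ≈ -0.097590

√[4·4!1!2!/8! · 2!3!4!2!2!1!] = √(192/35)
  +(−1)^2/∏(2,2,1,2,0,0)! = 1/8  (running 1/8)
  +(−1)^3/∏(3,1,0,1,1,1)! = -1/6  (running -1/24)
⟨..|..⟩ = √(192/35)·(-1/24) = -0.097590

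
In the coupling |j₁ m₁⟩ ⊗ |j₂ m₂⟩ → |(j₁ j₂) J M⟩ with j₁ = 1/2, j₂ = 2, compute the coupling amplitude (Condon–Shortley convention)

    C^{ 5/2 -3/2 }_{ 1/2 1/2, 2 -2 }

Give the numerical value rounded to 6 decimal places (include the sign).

+√(1/5) = +0.447214

√[6·0!1!4!/6! · 1!0!0!4!1!4!] = √(576/5)
  +(−1)^0/∏(0,0,0,0,1,4)! = 1/24  (running 1/24)
⟨..|..⟩ = √(576/5)·(1/24) = +0.447214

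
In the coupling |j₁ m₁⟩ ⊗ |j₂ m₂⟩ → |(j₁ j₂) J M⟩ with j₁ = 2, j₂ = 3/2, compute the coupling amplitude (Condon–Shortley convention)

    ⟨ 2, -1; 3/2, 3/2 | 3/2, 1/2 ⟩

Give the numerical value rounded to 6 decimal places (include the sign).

√[4·2!2!1!/6! · 1!3!3!0!2!1!] = √(8/5)
  +(−1)^2/∏(2,0,1,1,1,0)! = 1/2  (running 1/2)
⟨..|..⟩ = √(8/5)·(1/2) = +0.632456

+√(2/5) ≈ +0.632456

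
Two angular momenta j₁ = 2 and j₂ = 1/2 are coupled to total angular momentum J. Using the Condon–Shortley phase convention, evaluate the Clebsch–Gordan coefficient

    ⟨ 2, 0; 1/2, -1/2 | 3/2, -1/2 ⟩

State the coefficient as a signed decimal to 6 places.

j₁+j₂−J=1  J+j₁−j₂=3  J−j₁+j₂=0  j₁+j₂+J+1=5
(j₁±m₁, j₂±m₂, J±M) = (2,2,0,1,1,2)
P² = 8/5
sum k=0..0:
  [0] +1/2 = 1/2
S = 1/2
C² = P²·S² = 2/5 ; C = +0.632456

+0.632456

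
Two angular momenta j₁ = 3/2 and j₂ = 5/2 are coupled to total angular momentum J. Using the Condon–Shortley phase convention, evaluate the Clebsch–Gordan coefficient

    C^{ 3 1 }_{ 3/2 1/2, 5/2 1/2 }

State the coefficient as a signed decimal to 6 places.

+√(1/60) = +0.129099

triangle: 1!×2!×4!/8! = 48/40320
(j±m)!: 2!×1!×3!×2!×4!×2! = 1152
prefactor² = (2J+1)×Δ×N² = 48/5
  k=0: +1/(0!×1!×1!×3!×1!×1!) = 1/6
  k=1: −1/(1!×0!×0!×2!×2!×2!) = -1/8
Σ = 1/24  ⇒  CG² = 48/5×1/24² = 1/60
CG = +√(1/60) = +0.129099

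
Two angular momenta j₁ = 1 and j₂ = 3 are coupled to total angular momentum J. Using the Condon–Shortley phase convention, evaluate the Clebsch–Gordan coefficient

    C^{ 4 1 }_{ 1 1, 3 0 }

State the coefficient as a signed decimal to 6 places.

triangle: 0!·2!·6!/9! = 1440/362880
(j±m)!: 2!·0!·3!·3!·5!·3! = 51840
prefactor² = (2J+1)·Δ·N² = 12960/7
  k=0: +1/(0!·0!·0!·3!·2!·3!) = 1/72
Σ = 1/72  ⇒  CG² = 12960/7·1/72² = 5/14
CG = +√(5/14) = +0.597614

+√(5/14) = +0.597614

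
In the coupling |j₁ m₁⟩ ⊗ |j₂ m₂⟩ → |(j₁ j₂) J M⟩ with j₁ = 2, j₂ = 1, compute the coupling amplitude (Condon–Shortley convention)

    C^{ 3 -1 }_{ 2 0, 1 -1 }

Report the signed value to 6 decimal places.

+0.632456

triangle: 0!×4!×2!/7! = 48/5040
(j±m)!: 2!×2!×0!×2!×2!×4! = 384
prefactor² = (2J+1)×Δ×N² = 128/5
  k=0: +1/(0!×0!×2!×0!×2!×2!) = 1/8
Σ = 1/8  ⇒  CG² = 128/5×1/8² = 2/5
CG = +√(2/5) = +0.632456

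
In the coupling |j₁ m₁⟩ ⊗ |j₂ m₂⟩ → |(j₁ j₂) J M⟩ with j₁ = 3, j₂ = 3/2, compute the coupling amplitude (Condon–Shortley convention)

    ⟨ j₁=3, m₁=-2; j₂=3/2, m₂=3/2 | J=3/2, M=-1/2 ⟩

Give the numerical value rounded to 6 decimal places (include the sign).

-0.534522  (= −√(2/7))

triangle: 3!*3!*0!/7! = 36/5040
(j±m)!: 1!*5!*3!*0!*1!*2! = 1440
prefactor² = (2J+1)*Δ*N² = 288/7
  k=3: −1/(3!*0!*2!*0!*1!*0!) = -1/12
Σ = -1/12  ⇒  CG² = 288/7*(-1/12)² = 2/7
CG = −√(2/7) = -0.534522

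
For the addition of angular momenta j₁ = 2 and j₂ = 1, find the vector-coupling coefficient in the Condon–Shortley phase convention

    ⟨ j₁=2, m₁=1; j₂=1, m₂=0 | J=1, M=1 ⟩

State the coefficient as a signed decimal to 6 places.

√[3·2!2!0!/5! · 3!1!1!1!2!0!] = √(6/5)
  +(−1)^1/∏(1,1,0,0,2,0)! = -1/2  (running -1/2)
⟨..|..⟩ = √(6/5)·(-1/2) = -0.547723

-0.547723  (= −√(3/10))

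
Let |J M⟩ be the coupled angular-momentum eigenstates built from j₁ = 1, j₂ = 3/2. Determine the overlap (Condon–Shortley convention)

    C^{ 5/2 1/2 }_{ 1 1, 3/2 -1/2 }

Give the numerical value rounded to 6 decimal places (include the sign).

j₁+j₂−J=0  J+j₁−j₂=2  J−j₁+j₂=3  j₁+j₂+J+1=6
(j₁±m₁, j₂±m₂, J±M) = (2,0,1,2,3,2)
P² = 24/5
sum k=0..0:
  [0] +1/4 = 1/4
S = 1/4
C² = P²·S² = 3/10 ; C = +0.547723

+0.547723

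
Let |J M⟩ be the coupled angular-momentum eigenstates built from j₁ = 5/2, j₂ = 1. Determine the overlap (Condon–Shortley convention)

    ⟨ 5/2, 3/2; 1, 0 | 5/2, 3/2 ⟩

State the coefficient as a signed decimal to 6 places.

√[6·1!4!1!/7! · 4!1!1!1!4!1!] = √(576/35)
  +(−1)^0/∏(0,1,1,1,3,0)! = 1/6  (running 1/6)
  +(−1)^1/∏(1,0,0,0,4,1)! = -1/24  (running 1/8)
⟨..|..⟩ = √(576/35)·(1/8) = +0.507093

+0.507093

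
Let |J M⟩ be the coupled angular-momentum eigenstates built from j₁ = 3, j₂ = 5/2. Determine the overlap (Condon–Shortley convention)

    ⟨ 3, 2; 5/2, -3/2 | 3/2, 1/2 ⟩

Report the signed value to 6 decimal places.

-0.218218  (= −√(1/21))

triangle: 4!·2!·1!/8! = 48/40320
(j±m)!: 5!·1!·1!·4!·2!·1! = 5760
prefactor² = (2J+1)·Δ·N² = 192/7
  k=0: +1/(0!·4!·1!·1!·1!·0!) = 1/24
  k=1: −1/(1!·3!·0!·0!·2!·1!) = -1/12
Σ = -1/24  ⇒  CG² = 192/7·(-1/24)² = 1/21
CG = −√(1/21) = -0.218218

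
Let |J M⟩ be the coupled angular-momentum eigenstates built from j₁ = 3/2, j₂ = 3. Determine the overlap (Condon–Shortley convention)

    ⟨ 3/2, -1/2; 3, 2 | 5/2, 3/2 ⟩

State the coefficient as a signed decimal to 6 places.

+√(1/14) = +0.267261

triangle: 2!*1!*4!/8! = 48/40320
(j±m)!: 1!*2!*5!*1!*4!*1! = 5760
prefactor² = (2J+1)*Δ*N² = 288/7
  k=1: −1/(1!*1!*1!*4!*0!*0!) = -1/24
  k=2: +1/(2!*0!*0!*3!*1!*1!) = 1/12
Σ = 1/24  ⇒  CG² = 288/7*1/24² = 1/14
CG = +√(1/14) = +0.267261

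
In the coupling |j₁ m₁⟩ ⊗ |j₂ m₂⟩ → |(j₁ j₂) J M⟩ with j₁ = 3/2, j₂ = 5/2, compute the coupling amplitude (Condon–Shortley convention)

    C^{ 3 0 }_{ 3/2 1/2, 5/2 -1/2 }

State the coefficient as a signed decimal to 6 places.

triangle: 1!*2!*4!/8! = 48/40320
(j±m)!: 2!*1!*2!*3!*3!*3! = 864
prefactor² = (2J+1)*Δ*N² = 36/5
  k=0: +1/(0!*1!*1!*2!*1!*2!) = 1/4
  k=1: −1/(1!*0!*0!*1!*2!*3!) = -1/12
Σ = 1/6  ⇒  CG² = 36/5*1/6² = 1/5
CG = +√(1/5) = +0.447214

+√(1/5) = +0.447214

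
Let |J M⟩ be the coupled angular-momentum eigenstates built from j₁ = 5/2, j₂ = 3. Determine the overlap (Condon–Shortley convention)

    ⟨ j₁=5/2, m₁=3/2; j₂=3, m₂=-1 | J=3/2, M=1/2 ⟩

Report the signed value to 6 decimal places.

−√(7/30) = -0.483046

triangle: 4!·1!·2!/8! = 48/40320
(j±m)!: 4!·1!·2!·4!·2!·1! = 2304
prefactor² = (2J+1)·Δ·N² = 384/35
  k=0: +1/(0!·4!·1!·2!·0!·0!) = 1/48
  k=1: −1/(1!·3!·0!·1!·1!·1!) = -1/6
Σ = -7/48  ⇒  CG² = 384/35·(-7/48)² = 7/30
CG = −√(7/30) = -0.483046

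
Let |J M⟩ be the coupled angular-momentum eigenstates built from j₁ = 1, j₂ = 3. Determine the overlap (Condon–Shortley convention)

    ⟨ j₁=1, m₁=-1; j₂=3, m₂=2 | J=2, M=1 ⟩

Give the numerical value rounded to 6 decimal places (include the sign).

+√(10/21) = +0.690066

j₁+j₂−J=2  J+j₁−j₂=0  J−j₁+j₂=4  j₁+j₂+J+1=7
(j₁±m₁, j₂±m₂, J±M) = (0,2,5,1,3,1)
P² = 480/7
sum k=2..2:
  [2] +1/12 = 1/12
S = 1/12
C² = P²·S² = 10/21 ; C = +0.690066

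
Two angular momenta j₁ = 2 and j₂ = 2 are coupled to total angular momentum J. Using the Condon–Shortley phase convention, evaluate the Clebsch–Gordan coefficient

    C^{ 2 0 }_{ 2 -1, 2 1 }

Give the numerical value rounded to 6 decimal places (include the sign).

j₁+j₂−J=2  J+j₁−j₂=2  J−j₁+j₂=2  j₁+j₂+J+1=7
(j₁±m₁, j₂±m₂, J±M) = (1,3,3,1,2,2)
P² = 8/7
sum k=1..2:
  [1] −1/4 = -1/4
  [2] +1/2 = 1/2
S = 1/4
C² = P²·S² = 1/14 ; C = +0.267261

+0.267261  (= +√(1/14))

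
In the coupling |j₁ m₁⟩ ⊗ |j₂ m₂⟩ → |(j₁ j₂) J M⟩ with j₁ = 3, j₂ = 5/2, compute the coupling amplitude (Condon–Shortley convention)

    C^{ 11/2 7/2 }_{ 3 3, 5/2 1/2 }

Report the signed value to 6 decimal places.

+0.426401  (= +√(2/11))

j₁+j₂−J=0  J+j₁−j₂=6  J−j₁+j₂=5  j₁+j₂+J+1=12
(j₁±m₁, j₂±m₂, J±M) = (6,0,3,2,9,2)
P² = 149299200/11
sum k=0..0:
  [0] +1/8640 = 1/8640
S = 1/8640
C² = P²·S² = 2/11 ; C = +0.426401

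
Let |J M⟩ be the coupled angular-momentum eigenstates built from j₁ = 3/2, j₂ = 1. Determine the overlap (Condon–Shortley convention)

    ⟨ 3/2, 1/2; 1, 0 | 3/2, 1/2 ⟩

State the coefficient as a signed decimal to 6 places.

√[4·1!2!1!/5! · 2!1!1!1!2!1!] = √(4/15)
  +(−1)^0/∏(0,1,1,1,1,0)! = 1  (running 1)
  +(−1)^1/∏(1,0,0,0,2,1)! = -1/2  (running 1/2)
⟨..|..⟩ = √(4/15)·(1/2) = +0.258199

+0.258199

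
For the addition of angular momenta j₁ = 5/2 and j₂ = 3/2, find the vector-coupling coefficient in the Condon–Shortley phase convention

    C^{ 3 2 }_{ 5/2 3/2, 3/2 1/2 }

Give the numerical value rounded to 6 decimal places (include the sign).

+√(1/12) = +0.288675

triangle: 1!·4!·2!/8! = 48/40320
(j±m)!: 4!·1!·2!·1!·5!·1! = 5760
prefactor² = (2J+1)·Δ·N² = 48
  k=0: +1/(0!·1!·1!·2!·3!·0!) = 1/12
  k=1: −1/(1!·0!·0!·1!·4!·1!) = -1/24
Σ = 1/24  ⇒  CG² = 48·1/24² = 1/12
CG = +√(1/12) = +0.288675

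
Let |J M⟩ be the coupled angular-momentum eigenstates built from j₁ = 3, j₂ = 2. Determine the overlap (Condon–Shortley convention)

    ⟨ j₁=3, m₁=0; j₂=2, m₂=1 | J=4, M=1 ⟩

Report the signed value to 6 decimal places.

j₁+j₂−J=1  J+j₁−j₂=5  J−j₁+j₂=3  j₁+j₂+J+1=10
(j₁±m₁, j₂±m₂, J±M) = (3,3,3,1,5,3)
P² = 1944/7
sum k=0..1:
  [0] +1/72 = 1/72
  [1] −1/24 = -1/24
S = -1/36
C² = P²·S² = 3/14 ; C = -0.462910

−√(3/14) ≈ -0.462910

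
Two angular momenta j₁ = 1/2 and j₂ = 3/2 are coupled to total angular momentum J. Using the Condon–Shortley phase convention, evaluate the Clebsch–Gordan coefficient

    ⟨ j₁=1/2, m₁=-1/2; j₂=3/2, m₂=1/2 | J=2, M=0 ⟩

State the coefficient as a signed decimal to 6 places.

j₁+j₂−J=0  J+j₁−j₂=1  J−j₁+j₂=3  j₁+j₂+J+1=5
(j₁±m₁, j₂±m₂, J±M) = (0,1,2,1,2,2)
P² = 2
sum k=0..0:
  [0] +1/2 = 1/2
S = 1/2
C² = P²·S² = 1/2 ; C = +0.707107

+0.707107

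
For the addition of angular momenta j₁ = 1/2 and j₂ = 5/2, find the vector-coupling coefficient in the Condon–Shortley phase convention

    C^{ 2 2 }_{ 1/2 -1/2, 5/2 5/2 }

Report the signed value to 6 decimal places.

triangle: 1!·0!·4!/6! = 24/720
(j±m)!: 0!·1!·5!·0!·4!·0! = 2880
prefactor² = (2J+1)·Δ·N² = 480
  k=1: −1/(1!·0!·0!·4!·0!·0!) = -1/24
Σ = -1/24  ⇒  CG² = 480·(-1/24)² = 5/6
CG = −√(5/6) = -0.912871

−√(5/6) ≈ -0.912871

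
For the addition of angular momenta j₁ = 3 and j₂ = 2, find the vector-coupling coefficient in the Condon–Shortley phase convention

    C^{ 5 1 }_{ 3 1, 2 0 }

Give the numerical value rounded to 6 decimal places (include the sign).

+√(3/7) ≈ +0.654654

triangle: 0!*6!*4!/11! = 17280/39916800
(j±m)!: 4!*2!*2!*2!*6!*4! = 3317760
prefactor² = (2J+1)*Δ*N² = 110592/7
  k=0: +1/(0!*0!*2!*2!*4!*2!) = 1/192
Σ = 1/192  ⇒  CG² = 110592/7*1/192² = 3/7
CG = +√(3/7) = +0.654654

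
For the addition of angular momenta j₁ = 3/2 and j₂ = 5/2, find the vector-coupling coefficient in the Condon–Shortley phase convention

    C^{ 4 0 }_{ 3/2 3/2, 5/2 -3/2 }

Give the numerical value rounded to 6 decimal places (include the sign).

j₁+j₂−J=0  J+j₁−j₂=3  J−j₁+j₂=5  j₁+j₂+J+1=9
(j₁±m₁, j₂±m₂, J±M) = (3,0,1,4,4,4)
P² = 10368/7
sum k=0..0:
  [0] +1/144 = 1/144
S = 1/144
C² = P²·S² = 1/14 ; C = +0.267261

+√(1/14) = +0.267261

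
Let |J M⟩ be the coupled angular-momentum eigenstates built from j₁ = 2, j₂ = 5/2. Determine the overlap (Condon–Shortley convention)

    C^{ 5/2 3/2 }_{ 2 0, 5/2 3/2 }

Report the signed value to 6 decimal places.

-0.119523  (= −√(1/70))

j₁+j₂−J=2  J+j₁−j₂=2  J−j₁+j₂=3  j₁+j₂+J+1=8
(j₁±m₁, j₂±m₂, J±M) = (2,2,4,1,4,1)
P² = 288/35
sum k=1..2:
  [1] −1/6 = -1/6
  [2] +1/8 = 1/8
S = -1/24
C² = P²·S² = 1/70 ; C = -0.119523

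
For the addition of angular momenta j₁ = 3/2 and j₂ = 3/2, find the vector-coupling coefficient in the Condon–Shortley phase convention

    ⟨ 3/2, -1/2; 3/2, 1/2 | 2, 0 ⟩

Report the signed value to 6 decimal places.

-0.500000

√[5·1!2!2!/6! · 1!2!2!1!2!2!] = √(4/9)
  +(−1)^0/∏(0,1,2,2,0,0)! = 1/4  (running 1/4)
  +(−1)^1/∏(1,0,1,1,1,1)! = -1  (running -3/4)
⟨..|..⟩ = √(4/9)·(-3/4) = -0.500000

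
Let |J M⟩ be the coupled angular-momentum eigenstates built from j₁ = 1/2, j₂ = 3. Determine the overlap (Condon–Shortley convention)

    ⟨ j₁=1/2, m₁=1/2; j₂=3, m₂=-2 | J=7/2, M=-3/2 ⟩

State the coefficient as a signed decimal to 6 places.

+√(2/7) ≈ +0.534522

√[8·0!1!6!/8! · 1!0!1!5!2!5!] = √(28800/7)
  +(−1)^0/∏(0,0,0,1,1,5)! = 1/120  (running 1/120)
⟨..|..⟩ = √(28800/7)·(1/120) = +0.534522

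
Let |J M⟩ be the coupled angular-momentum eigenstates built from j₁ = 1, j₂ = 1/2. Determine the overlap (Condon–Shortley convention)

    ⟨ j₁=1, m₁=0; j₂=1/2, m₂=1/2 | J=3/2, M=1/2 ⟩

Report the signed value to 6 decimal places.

+0.816497  (= +√(2/3))

√[4·0!2!1!/4! · 1!1!1!0!2!1!] = √(2/3)
  +(−1)^0/∏(0,0,1,1,1,0)! = 1  (running 1)
⟨..|..⟩ = √(2/3)·(1) = +0.816497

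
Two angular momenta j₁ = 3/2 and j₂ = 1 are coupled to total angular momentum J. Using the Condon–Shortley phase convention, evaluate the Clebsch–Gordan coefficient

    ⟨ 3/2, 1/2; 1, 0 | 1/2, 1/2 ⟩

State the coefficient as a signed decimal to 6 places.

−√(1/3) = -0.577350

triangle: 2!·1!·0!/4! = 2/24
(j±m)!: 2!·1!·1!·1!·1!·0! = 2
prefactor² = (2J+1)·Δ·N² = 1/3
  k=1: −1/(1!·1!·0!·0!·1!·0!) = -1
Σ = -1  ⇒  CG² = 1/3·(-1)² = 1/3
CG = −√(1/3) = -0.577350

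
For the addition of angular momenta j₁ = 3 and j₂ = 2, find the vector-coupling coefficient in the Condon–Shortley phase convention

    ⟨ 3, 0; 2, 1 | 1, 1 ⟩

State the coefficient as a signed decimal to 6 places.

-0.292770

√[3·4!2!0!/7! · 3!3!3!1!2!0!] = √(432/35)
  +(−1)^3/∏(3,1,0,0,2,0)! = -1/12  (running -1/12)
⟨..|..⟩ = √(432/35)·(-1/12) = -0.292770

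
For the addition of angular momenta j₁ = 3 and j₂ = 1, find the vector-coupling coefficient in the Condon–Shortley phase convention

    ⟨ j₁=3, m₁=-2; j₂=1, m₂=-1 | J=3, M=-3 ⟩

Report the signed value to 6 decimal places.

+√(1/4) ≈ +0.500000

√[7·1!5!1!/8! · 1!5!0!2!0!6!] = √(3600)
  +(−1)^0/∏(0,1,5,0,0,1)! = 1/120  (running 1/120)
⟨..|..⟩ = √(3600)·(1/120) = +0.500000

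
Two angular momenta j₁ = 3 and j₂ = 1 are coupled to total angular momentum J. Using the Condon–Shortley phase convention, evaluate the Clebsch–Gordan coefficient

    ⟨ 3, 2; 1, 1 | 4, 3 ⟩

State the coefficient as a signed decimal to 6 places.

j₁+j₂−J=0  J+j₁−j₂=6  J−j₁+j₂=2  j₁+j₂+J+1=9
(j₁±m₁, j₂±m₂, J±M) = (5,1,2,0,7,1)
P² = 43200
sum k=0..0:
  [0] +1/240 = 1/240
S = 1/240
C² = P²·S² = 3/4 ; C = +0.866025

+0.866025  (= +√(3/4))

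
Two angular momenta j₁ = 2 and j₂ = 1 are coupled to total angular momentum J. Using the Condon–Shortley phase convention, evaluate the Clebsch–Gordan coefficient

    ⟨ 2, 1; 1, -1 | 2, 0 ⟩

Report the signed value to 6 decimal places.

+0.707107

triangle: 1!×3!×1!/6! = 6/720
(j±m)!: 3!×1!×0!×2!×2!×2! = 48
prefactor² = (2J+1)×Δ×N² = 2
  k=0: +1/(0!×1!×1!×0!×2!×1!) = 1/2
Σ = 1/2  ⇒  CG² = 2×1/2² = 1/2
CG = +√(1/2) = +0.707107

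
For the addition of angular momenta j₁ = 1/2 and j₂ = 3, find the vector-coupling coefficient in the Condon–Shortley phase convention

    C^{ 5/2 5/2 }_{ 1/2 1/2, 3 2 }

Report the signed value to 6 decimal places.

+√(1/7) ≈ +0.377964

√[6·1!0!5!/7! · 1!0!5!1!5!0!] = √(14400/7)
  +(−1)^0/∏(0,1,0,5,0,0)! = 1/120  (running 1/120)
⟨..|..⟩ = √(14400/7)·(1/120) = +0.377964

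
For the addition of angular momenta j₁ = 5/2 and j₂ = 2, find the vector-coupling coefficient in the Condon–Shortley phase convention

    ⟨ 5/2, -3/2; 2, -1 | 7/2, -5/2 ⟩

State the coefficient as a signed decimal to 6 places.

triangle: 1!*4!*3!/9! = 144/362880
(j±m)!: 1!*4!*1!*3!*1!*6! = 103680
prefactor² = (2J+1)*Δ*N² = 2304/7
  k=0: +1/(0!*1!*4!*1!*0!*2!) = 1/48
  k=1: −1/(1!*0!*3!*0!*1!*3!) = -1/36
Σ = -1/144  ⇒  CG² = 2304/7*(-1/144)² = 1/63
CG = −√(1/63) = -0.125988

-0.125988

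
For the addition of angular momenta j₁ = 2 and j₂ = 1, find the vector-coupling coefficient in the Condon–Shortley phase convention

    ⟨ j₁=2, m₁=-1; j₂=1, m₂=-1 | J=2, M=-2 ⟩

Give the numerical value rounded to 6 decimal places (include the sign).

triangle: 1!*3!*1!/6! = 6/720
(j±m)!: 1!*3!*0!*2!*0!*4! = 288
prefactor² = (2J+1)*Δ*N² = 12
  k=0: +1/(0!*1!*3!*0!*0!*1!) = 1/6
Σ = 1/6  ⇒  CG² = 12*1/6² = 1/3
CG = +√(1/3) = +0.577350

+0.577350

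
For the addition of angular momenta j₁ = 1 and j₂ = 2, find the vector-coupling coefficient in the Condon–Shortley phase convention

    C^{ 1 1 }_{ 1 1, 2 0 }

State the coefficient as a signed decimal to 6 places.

+0.316228

triangle: 2!×0!×2!/5! = 4/120
(j±m)!: 2!×0!×2!×2!×2!×0! = 16
prefactor² = (2J+1)×Δ×N² = 8/5
  k=0: +1/(0!×2!×0!×2!×0!×0!) = 1/4
Σ = 1/4  ⇒  CG² = 8/5×1/4² = 1/10
CG = +√(1/10) = +0.316228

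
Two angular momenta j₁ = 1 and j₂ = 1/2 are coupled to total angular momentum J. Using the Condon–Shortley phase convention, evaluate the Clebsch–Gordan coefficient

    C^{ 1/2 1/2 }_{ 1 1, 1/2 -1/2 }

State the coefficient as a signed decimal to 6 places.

+0.816497

triangle: 1!*1!*0!/3! = 1/6
(j±m)!: 2!*0!*0!*1!*1!*0! = 2
prefactor² = (2J+1)*Δ*N² = 2/3
  k=0: +1/(0!*1!*0!*0!*1!*0!) = 1
Σ = 1  ⇒  CG² = 2/3*1² = 2/3
CG = +√(2/3) = +0.816497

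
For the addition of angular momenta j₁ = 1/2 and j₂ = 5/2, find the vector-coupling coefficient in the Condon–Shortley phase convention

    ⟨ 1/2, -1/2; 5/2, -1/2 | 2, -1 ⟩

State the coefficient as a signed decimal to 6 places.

-0.577350

triangle: 1!×0!×4!/6! = 24/720
(j±m)!: 0!×1!×2!×3!×1!×3! = 72
prefactor² = (2J+1)×Δ×N² = 12
  k=1: −1/(1!×0!×0!×1!×0!×3!) = -1/6
Σ = -1/6  ⇒  CG² = 12×(-1/6)² = 1/3
CG = −√(1/3) = -0.577350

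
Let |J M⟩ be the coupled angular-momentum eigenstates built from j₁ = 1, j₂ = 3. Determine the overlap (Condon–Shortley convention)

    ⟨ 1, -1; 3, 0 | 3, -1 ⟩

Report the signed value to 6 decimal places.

triangle: 1!·1!·5!/8! = 120/40320
(j±m)!: 0!·2!·3!·3!·2!·4! = 3456
prefactor² = (2J+1)·Δ·N² = 72
  k=1: −1/(1!·0!·1!·2!·0!·3!) = -1/12
Σ = -1/12  ⇒  CG² = 72·(-1/12)² = 1/2
CG = −√(1/2) = -0.707107

−√(1/2) = -0.707107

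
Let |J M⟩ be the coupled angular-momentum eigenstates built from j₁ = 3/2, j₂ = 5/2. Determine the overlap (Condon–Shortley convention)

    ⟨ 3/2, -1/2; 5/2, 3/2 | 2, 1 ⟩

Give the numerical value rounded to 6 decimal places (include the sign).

√[5·2!1!3!/7! · 1!2!4!1!3!1!] = √(24/7)
  +(−1)^1/∏(1,1,1,3,0,0)! = -1/6  (running -1/6)
  +(−1)^2/∏(2,0,0,2,1,1)! = 1/4  (running 1/12)
⟨..|..⟩ = √(24/7)·(1/12) = +0.154303

+√(1/42) = +0.154303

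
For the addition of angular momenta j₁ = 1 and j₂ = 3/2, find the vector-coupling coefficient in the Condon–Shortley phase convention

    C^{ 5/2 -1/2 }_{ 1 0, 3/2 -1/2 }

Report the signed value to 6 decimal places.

+0.774597  (= +√(3/5))

j₁+j₂−J=0  J+j₁−j₂=2  J−j₁+j₂=3  j₁+j₂+J+1=6
(j₁±m₁, j₂±m₂, J±M) = (1,1,1,2,2,3)
P² = 12/5
sum k=0..0:
  [0] +1/2 = 1/2
S = 1/2
C² = P²·S² = 3/5 ; C = +0.774597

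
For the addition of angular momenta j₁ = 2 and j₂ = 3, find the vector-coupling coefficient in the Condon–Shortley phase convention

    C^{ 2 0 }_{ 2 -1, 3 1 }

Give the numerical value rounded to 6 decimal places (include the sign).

+0.377964  (= +√(1/7))

j₁+j₂−J=3  J+j₁−j₂=1  J−j₁+j₂=3  j₁+j₂+J+1=8
(j₁±m₁, j₂±m₂, J±M) = (1,3,4,2,2,2)
P² = 36/7
sum k=2..3:
  [2] +1/4 = 1/4
  [3] −1/12 = -1/12
S = 1/6
C² = P²·S² = 1/7 ; C = +0.377964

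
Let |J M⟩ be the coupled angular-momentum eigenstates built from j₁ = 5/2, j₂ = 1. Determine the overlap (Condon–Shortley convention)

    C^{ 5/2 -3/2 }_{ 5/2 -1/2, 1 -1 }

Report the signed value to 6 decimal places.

+0.676123  (= +√(16/35))

√[6·1!4!1!/7! · 2!3!0!2!1!4!] = √(576/35)
  +(−1)^0/∏(0,1,3,0,1,1)! = 1/6  (running 1/6)
⟨..|..⟩ = √(576/35)·(1/6) = +0.676123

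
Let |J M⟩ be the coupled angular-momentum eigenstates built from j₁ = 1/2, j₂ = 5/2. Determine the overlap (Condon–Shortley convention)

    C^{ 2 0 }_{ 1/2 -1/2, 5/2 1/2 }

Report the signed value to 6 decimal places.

√[5·1!0!4!/6! · 0!1!3!2!2!2!] = √(8)
  +(−1)^1/∏(1,0,0,2,0,2)! = -1/4  (running -1/4)
⟨..|..⟩ = √(8)·(-1/4) = -0.707107

-0.707107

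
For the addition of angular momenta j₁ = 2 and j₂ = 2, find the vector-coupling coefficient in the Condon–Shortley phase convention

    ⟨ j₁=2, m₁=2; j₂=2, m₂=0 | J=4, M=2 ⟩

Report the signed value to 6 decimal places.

triangle: 0!·4!·4!/9! = 576/362880
(j±m)!: 4!·0!·2!·2!·6!·2! = 138240
prefactor² = (2J+1)·Δ·N² = 13824/7
  k=0: +1/(0!·0!·0!·2!·4!·2!) = 1/96
Σ = 1/96  ⇒  CG² = 13824/7·1/96² = 3/14
CG = +√(3/14) = +0.462910

+√(3/14) = +0.462910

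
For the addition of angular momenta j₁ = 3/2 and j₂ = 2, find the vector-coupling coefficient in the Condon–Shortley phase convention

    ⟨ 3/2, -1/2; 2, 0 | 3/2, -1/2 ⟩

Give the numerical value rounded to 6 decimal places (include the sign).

triangle: 2!*1!*2!/6! = 4/720
(j±m)!: 1!*2!*2!*2!*1!*2! = 16
prefactor² = (2J+1)*Δ*N² = 16/45
  k=1: −1/(1!*1!*1!*1!*0!*1!) = -1
  k=2: +1/(2!*0!*0!*0!*1!*2!) = 1/4
Σ = -3/4  ⇒  CG² = 16/45*(-3/4)² = 1/5
CG = −√(1/5) = -0.447214

−√(1/5) = -0.447214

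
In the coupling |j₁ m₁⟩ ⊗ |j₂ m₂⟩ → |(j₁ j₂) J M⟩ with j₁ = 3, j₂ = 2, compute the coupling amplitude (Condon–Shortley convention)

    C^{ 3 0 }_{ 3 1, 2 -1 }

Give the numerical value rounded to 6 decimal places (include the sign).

√[7·2!4!2!/9! · 4!2!1!3!3!3!] = √(96/5)
  +(−1)^0/∏(0,2,2,1,2,1)! = 1/8  (running 1/8)
  +(−1)^1/∏(1,1,1,0,3,2)! = -1/12  (running 1/24)
⟨..|..⟩ = √(96/5)·(1/24) = +0.182574

+0.182574  (= +√(1/30))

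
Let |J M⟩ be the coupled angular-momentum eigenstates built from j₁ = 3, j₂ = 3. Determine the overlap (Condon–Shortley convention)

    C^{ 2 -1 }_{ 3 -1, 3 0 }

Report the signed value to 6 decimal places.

+0.154303  (= +√(1/42))

triangle: 4!×2!×2!/9! = 96/362880
(j±m)!: 2!×4!×3!×3!×1!×3! = 10368
prefactor² = (2J+1)×Δ×N² = 96/7
  k=2: +1/(2!×2!×2!×1!×0!×1!) = 1/8
  k=3: −1/(3!×1!×1!×0!×1!×2!) = -1/12
Σ = 1/24  ⇒  CG² = 96/7×1/24² = 1/42
CG = +√(1/42) = +0.154303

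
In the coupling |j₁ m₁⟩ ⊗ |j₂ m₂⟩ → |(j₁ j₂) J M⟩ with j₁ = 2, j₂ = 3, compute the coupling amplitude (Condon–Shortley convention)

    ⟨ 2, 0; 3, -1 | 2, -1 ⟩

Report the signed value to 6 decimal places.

j₁+j₂−J=3  J+j₁−j₂=1  J−j₁+j₂=3  j₁+j₂+J+1=8
(j₁±m₁, j₂±m₂, J±M) = (2,2,2,4,1,3)
P² = 36/7
sum k=1..2:
  [1] −1/4 = -1/4
  [2] +1/12 = 1/12
S = -1/6
C² = P²·S² = 1/7 ; C = -0.377964

−√(1/7) ≈ -0.377964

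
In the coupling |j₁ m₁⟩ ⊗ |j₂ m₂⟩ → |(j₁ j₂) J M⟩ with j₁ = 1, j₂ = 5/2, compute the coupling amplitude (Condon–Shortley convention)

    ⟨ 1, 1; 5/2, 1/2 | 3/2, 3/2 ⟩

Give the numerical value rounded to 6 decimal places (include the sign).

j₁+j₂−J=2  J+j₁−j₂=0  J−j₁+j₂=3  j₁+j₂+J+1=6
(j₁±m₁, j₂±m₂, J±M) = (2,0,3,2,3,0)
P² = 48/5
sum k=0..0:
  [0] +1/12 = 1/12
S = 1/12
C² = P²·S² = 1/15 ; C = +0.258199

+√(1/15) ≈ +0.258199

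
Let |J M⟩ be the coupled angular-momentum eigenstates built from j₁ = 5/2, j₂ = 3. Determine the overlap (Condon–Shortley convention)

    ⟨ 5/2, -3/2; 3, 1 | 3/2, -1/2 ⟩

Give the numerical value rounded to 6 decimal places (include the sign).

√[4·4!1!2!/8! · 1!4!4!2!1!2!] = √(384/35)
  +(−1)^3/∏(3,1,1,1,0,1)! = -1/6  (running -1/6)
  +(−1)^4/∏(4,0,0,0,1,2)! = 1/48  (running -7/48)
⟨..|..⟩ = √(384/35)·(-7/48) = -0.483046

-0.483046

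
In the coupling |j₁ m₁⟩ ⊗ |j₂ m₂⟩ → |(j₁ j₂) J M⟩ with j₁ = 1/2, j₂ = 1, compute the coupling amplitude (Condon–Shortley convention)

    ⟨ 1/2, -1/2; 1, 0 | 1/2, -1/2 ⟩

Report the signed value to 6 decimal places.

-0.577350

√[2·1!0!1!/3! · 0!1!1!1!0!1!] = √(1/3)
  +(−1)^1/∏(1,0,0,0,0,1)! = -1  (running -1)
⟨..|..⟩ = √(1/3)·(-1) = -0.577350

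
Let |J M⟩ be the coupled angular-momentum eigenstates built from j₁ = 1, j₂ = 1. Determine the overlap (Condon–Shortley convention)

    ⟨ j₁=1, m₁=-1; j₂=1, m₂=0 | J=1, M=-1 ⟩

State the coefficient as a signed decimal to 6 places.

triangle: 1!*1!*1!/4! = 1/24
(j±m)!: 0!*2!*1!*1!*0!*2! = 4
prefactor² = (2J+1)*Δ*N² = 1/2
  k=1: −1/(1!*0!*1!*0!*0!*1!) = -1
Σ = -1  ⇒  CG² = 1/2*(-1)² = 1/2
CG = −√(1/2) = -0.707107

−√(1/2) ≈ -0.707107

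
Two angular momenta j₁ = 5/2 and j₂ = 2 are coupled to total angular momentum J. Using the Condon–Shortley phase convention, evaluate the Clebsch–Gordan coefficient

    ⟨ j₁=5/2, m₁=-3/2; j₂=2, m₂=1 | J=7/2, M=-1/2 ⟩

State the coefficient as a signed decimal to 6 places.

j₁+j₂−J=1  J+j₁−j₂=4  J−j₁+j₂=3  j₁+j₂+J+1=9
(j₁±m₁, j₂±m₂, J±M) = (1,4,3,1,3,4)
P² = 2304/35
sum k=0..1:
  [0] +1/144 = 1/144
  [1] −1/12 = -1/12
S = -11/144
C² = P²·S² = 121/315 ; C = -0.619780

−√(121/315) = -0.619780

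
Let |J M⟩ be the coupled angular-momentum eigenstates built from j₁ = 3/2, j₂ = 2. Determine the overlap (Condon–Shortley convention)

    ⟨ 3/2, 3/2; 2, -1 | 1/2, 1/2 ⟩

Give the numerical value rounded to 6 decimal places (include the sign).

+√(1/10) = +0.316228

j₁+j₂−J=3  J+j₁−j₂=0  J−j₁+j₂=1  j₁+j₂+J+1=5
(j₁±m₁, j₂±m₂, J±M) = (3,0,1,3,1,0)
P² = 18/5
sum k=0..0:
  [0] +1/6 = 1/6
S = 1/6
C² = P²·S² = 1/10 ; C = +0.316228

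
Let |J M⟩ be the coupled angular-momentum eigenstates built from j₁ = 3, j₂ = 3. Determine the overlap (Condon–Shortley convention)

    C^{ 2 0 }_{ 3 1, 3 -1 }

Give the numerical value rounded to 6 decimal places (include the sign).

−√(3/28) ≈ -0.327327

triangle: 4!×2!×2!/9! = 96/362880
(j±m)!: 4!×2!×2!×4!×2!×2! = 9216
prefactor² = (2J+1)×Δ×N² = 256/21
  k=0: +1/(0!×4!×2!×2!×0!×0!) = 1/96
  k=1: −1/(1!×3!×1!×1!×1!×1!) = -1/6
  k=2: +1/(2!×2!×0!×0!×2!×2!) = 1/16
Σ = -3/32  ⇒  CG² = 256/21×(-3/32)² = 3/28
CG = −√(3/28) = -0.327327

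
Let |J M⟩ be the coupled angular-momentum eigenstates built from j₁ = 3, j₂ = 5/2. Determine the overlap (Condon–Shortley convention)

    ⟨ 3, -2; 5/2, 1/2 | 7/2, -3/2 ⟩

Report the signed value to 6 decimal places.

√[8·2!4!3!/10! · 1!5!3!2!2!5!] = √(1536/7)
  +(−1)^1/∏(1,1,4,2,0,1)! = -1/48  (running -1/48)
  +(−1)^2/∏(2,0,3,1,1,2)! = 1/24  (running 1/48)
⟨..|..⟩ = √(1536/7)·(1/48) = +0.308607

+0.308607  (= +√(2/21))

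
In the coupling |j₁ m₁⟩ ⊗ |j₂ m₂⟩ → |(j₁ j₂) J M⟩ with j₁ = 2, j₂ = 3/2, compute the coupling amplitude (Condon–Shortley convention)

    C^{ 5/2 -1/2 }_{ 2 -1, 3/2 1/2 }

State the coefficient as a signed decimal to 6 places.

−√(5/14) = -0.597614

triangle: 1!*3!*2!/7! = 12/5040
(j±m)!: 1!*3!*2!*1!*2!*3! = 144
prefactor² = (2J+1)*Δ*N² = 72/35
  k=0: +1/(0!*1!*3!*2!*0!*0!) = 1/12
  k=1: −1/(1!*0!*2!*1!*1!*1!) = -1/2
Σ = -5/12  ⇒  CG² = 72/35*(-5/12)² = 5/14
CG = −√(5/14) = -0.597614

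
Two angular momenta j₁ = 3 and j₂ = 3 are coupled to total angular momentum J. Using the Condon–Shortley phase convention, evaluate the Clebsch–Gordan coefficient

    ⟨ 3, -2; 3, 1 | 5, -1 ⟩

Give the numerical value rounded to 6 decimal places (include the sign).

-0.566947

√[11·1!5!5!/12! · 1!5!4!2!4!6!] = √(230400/7)
  +(−1)^0/∏(0,1,5,4,0,1)! = 1/2880  (running 1/2880)
  +(−1)^1/∏(1,0,4,3,1,2)! = -1/288  (running -1/320)
⟨..|..⟩ = √(230400/7)·(-1/320) = -0.566947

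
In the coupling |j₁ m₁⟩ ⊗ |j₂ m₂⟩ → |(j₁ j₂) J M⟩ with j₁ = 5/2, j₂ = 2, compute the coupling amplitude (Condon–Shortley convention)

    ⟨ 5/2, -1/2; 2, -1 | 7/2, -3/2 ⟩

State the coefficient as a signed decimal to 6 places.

√[8·1!4!3!/9! · 2!3!1!3!2!5!] = √(384/7)
  +(−1)^0/∏(0,1,3,1,1,2)! = 1/12  (running 1/12)
  +(−1)^1/∏(1,0,2,0,2,3)! = -1/24  (running 1/24)
⟨..|..⟩ = √(384/7)·(1/24) = +0.308607

+0.308607  (= +√(2/21))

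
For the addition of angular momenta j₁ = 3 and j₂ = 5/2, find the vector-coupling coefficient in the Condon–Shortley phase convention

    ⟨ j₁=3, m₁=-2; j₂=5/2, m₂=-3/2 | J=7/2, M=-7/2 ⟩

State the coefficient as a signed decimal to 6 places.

triangle: 2!·4!·3!/10! = 288/3628800
(j±m)!: 1!·5!·1!·4!·0!·7! = 14515200
prefactor² = (2J+1)·Δ·N² = 9216
  k=1: −1/(1!·1!·4!·0!·0!·3!) = -1/144
Σ = -1/144  ⇒  CG² = 9216·(-1/144)² = 4/9
CG = −√(4/9) = -0.666667

-0.666667  (= −√(4/9))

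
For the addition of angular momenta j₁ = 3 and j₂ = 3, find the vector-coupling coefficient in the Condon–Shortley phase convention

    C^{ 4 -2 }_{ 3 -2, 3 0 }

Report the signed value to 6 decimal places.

j₁+j₂−J=2  J+j₁−j₂=4  J−j₁+j₂=4  j₁+j₂+J+1=11
(j₁±m₁, j₂±m₂, J±M) = (1,5,3,3,2,6)
P² = 124416/77
sum k=1..2:
  [1] −1/96 = -1/96
  [2] +1/72 = 1/72
S = 1/288
C² = P²·S² = 3/154 ; C = +0.139573

+√(3/154) ≈ +0.139573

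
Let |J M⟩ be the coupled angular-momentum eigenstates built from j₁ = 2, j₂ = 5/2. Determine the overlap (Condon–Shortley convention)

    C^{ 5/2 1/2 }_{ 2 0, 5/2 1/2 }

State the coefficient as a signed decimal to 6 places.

j₁+j₂−J=2  J+j₁−j₂=2  J−j₁+j₂=3  j₁+j₂+J+1=8
(j₁±m₁, j₂±m₂, J±M) = (2,2,3,2,3,2)
P² = 72/35
sum k=0..2:
  [0] +1/24 = 1/24
  [1] −1/2 = -1/2
  [2] +1/8 = 1/8
S = -1/3
C² = P²·S² = 8/35 ; C = -0.478091

-0.478091  (= −√(8/35))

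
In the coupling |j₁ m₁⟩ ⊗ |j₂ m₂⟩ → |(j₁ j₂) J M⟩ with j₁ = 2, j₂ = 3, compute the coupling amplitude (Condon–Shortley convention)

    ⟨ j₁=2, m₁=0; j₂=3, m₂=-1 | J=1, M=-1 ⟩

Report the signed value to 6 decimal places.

+0.414039

√[3·4!0!2!/7! · 2!2!2!4!0!2!] = √(384/35)
  +(−1)^2/∏(2,2,0,0,0,2)! = 1/8  (running 1/8)
⟨..|..⟩ = √(384/35)·(1/8) = +0.414039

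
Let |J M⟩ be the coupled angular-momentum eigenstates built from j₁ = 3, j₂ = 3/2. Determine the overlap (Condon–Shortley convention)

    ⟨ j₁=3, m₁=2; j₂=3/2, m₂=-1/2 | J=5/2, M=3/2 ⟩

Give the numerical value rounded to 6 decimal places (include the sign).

√[6·2!4!1!/8! · 5!1!1!2!4!1!] = √(288/7)
  +(−1)^0/∏(0,2,1,1,3,0)! = 1/12  (running 1/12)
  +(−1)^1/∏(1,1,0,0,4,1)! = -1/24  (running 1/24)
⟨..|..⟩ = √(288/7)·(1/24) = +0.267261

+0.267261  (= +√(1/14))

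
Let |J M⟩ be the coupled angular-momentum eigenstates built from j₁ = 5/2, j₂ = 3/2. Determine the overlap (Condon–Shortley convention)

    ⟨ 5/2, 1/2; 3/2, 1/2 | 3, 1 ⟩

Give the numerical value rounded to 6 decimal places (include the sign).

j₁+j₂−J=1  J+j₁−j₂=4  J−j₁+j₂=2  j₁+j₂+J+1=8
(j₁±m₁, j₂±m₂, J±M) = (3,2,2,1,4,2)
P² = 48/5
sum k=0..1:
  [0] +1/8 = 1/8
  [1] −1/6 = -1/6
S = -1/24
C² = P²·S² = 1/60 ; C = -0.129099

-0.129099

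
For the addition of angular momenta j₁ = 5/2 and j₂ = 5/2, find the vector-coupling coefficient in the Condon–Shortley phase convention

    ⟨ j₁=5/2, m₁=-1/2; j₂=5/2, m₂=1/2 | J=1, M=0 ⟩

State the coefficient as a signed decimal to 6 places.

+0.119523  (= +√(1/70))

triangle: 4!×1!×1!/7! = 24/5040
(j±m)!: 2!×3!×3!×2!×1!×1! = 144
prefactor² = (2J+1)×Δ×N² = 72/35
  k=2: +1/(2!×2!×1!×1!×0!×0!) = 1/4
  k=3: −1/(3!×1!×0!×0!×1!×1!) = -1/6
Σ = 1/12  ⇒  CG² = 72/35×1/12² = 1/70
CG = +√(1/70) = +0.119523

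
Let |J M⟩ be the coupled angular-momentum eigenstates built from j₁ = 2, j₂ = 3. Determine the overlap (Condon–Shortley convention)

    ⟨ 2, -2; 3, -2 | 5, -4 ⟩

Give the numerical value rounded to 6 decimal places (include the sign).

+0.774597  (= +√(3/5))

j₁+j₂−J=0  J+j₁−j₂=4  J−j₁+j₂=6  j₁+j₂+J+1=11
(j₁±m₁, j₂±m₂, J±M) = (0,4,1,5,1,9)
P² = 4976640
sum k=0..0:
  [0] +1/2880 = 1/2880
S = 1/2880
C² = P²·S² = 3/5 ; C = +0.774597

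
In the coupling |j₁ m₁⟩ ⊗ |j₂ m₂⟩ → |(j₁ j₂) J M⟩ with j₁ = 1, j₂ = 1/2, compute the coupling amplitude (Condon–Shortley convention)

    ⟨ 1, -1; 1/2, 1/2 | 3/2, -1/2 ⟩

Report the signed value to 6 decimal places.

+0.577350

triangle: 0!*2!*1!/4! = 2/24
(j±m)!: 0!*2!*1!*0!*1!*2! = 4
prefactor² = (2J+1)*Δ*N² = 4/3
  k=0: +1/(0!*0!*2!*1!*0!*0!) = 1/2
Σ = 1/2  ⇒  CG² = 4/3*1/2² = 1/3
CG = +√(1/3) = +0.577350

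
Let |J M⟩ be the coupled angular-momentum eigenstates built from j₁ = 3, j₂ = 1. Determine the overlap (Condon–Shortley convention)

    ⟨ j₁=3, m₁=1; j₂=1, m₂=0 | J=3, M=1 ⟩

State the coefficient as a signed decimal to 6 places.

j₁+j₂−J=1  J+j₁−j₂=5  J−j₁+j₂=1  j₁+j₂+J+1=8
(j₁±m₁, j₂±m₂, J±M) = (4,2,1,1,4,2)
P² = 48
sum k=0..1:
  [0] +1/12 = 1/12
  [1] −1/24 = -1/24
S = 1/24
C² = P²·S² = 1/12 ; C = +0.288675

+0.288675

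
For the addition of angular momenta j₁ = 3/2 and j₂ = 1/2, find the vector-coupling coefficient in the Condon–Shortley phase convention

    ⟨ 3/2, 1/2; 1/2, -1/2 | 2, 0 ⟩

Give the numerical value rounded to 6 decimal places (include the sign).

√[5·0!3!1!/5! · 2!1!0!1!2!2!] = √(2)
  +(−1)^0/∏(0,0,1,0,2,1)! = 1/2  (running 1/2)
⟨..|..⟩ = √(2)·(1/2) = +0.707107

+0.707107  (= +√(1/2))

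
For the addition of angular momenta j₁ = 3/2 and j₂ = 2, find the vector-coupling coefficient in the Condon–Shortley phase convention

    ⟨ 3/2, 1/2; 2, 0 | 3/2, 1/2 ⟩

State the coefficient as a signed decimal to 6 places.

√[4·2!1!2!/6! · 2!1!2!2!2!1!] = √(16/45)
  +(−1)^0/∏(0,2,1,2,0,0)! = 1/4  (running 1/4)
  +(−1)^1/∏(1,1,0,1,1,1)! = -1  (running -3/4)
⟨..|..⟩ = √(16/45)·(-3/4) = -0.447214

−√(1/5) ≈ -0.447214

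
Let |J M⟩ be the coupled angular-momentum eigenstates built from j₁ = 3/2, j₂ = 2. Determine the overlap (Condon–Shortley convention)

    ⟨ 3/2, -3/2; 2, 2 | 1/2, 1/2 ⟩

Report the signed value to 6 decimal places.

−√(2/5) ≈ -0.632456

triangle: 3!*0!*1!/5! = 6/120
(j±m)!: 0!*3!*4!*0!*1!*0! = 144
prefactor² = (2J+1)*Δ*N² = 72/5
  k=3: −1/(3!*0!*0!*1!*0!*0!) = -1/6
Σ = -1/6  ⇒  CG² = 72/5*(-1/6)² = 2/5
CG = −√(2/5) = -0.632456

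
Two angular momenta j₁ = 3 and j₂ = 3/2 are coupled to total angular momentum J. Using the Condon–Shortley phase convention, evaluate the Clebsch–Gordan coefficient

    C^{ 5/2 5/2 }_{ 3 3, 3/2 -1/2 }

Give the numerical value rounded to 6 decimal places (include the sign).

+0.731925  (= +√(15/28))

triangle: 2!*4!*1!/8! = 48/40320
(j±m)!: 6!*0!*1!*2!*5!*0! = 172800
prefactor² = (2J+1)*Δ*N² = 8640/7
  k=0: +1/(0!*2!*0!*1!*4!*0!) = 1/48
Σ = 1/48  ⇒  CG² = 8640/7*1/48² = 15/28
CG = +√(15/28) = +0.731925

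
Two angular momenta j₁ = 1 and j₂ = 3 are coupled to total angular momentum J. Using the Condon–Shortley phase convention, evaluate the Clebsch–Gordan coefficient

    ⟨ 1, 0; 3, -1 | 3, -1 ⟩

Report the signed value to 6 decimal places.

+0.288675  (= +√(1/12))

j₁+j₂−J=1  J+j₁−j₂=1  J−j₁+j₂=5  j₁+j₂+J+1=8
(j₁±m₁, j₂±m₂, J±M) = (1,1,2,4,2,4)
P² = 48
sum k=0..1:
  [0] +1/12 = 1/12
  [1] −1/24 = -1/24
S = 1/24
C² = P²·S² = 1/12 ; C = +0.288675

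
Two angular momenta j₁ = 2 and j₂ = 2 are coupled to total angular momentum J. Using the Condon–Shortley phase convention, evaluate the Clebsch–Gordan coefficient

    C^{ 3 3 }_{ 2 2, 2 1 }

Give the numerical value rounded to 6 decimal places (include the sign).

j₁+j₂−J=1  J+j₁−j₂=3  J−j₁+j₂=3  j₁+j₂+J+1=8
(j₁±m₁, j₂±m₂, J±M) = (4,0,3,1,6,0)
P² = 648
sum k=0..0:
  [0] +1/36 = 1/36
S = 1/36
C² = P²·S² = 1/2 ; C = +0.707107

+0.707107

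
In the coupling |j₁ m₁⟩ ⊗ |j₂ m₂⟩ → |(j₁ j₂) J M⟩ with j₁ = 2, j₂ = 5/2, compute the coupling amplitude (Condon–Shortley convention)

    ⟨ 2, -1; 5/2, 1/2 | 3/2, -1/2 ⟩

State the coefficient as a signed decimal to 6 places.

j₁+j₂−J=3  J+j₁−j₂=1  J−j₁+j₂=2  j₁+j₂+J+1=7
(j₁±m₁, j₂±m₂, J±M) = (1,3,3,2,1,2)
P² = 48/35
sum k=2..3:
  [2] +1/2 = 1/2
  [3] −1/12 = -1/12
S = 5/12
C² = P²·S² = 5/21 ; C = +0.487950

+√(5/21) ≈ +0.487950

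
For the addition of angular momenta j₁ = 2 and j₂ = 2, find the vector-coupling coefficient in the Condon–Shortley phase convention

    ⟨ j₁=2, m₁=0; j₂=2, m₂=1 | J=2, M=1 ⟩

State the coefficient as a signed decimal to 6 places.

triangle: 2!*2!*2!/7! = 8/5040
(j±m)!: 2!*2!*3!*1!*3!*1! = 144
prefactor² = (2J+1)*Δ*N² = 8/7
  k=1: −1/(1!*1!*1!*2!*1!*0!) = -1/2
  k=2: +1/(2!*0!*0!*1!*2!*1!) = 1/4
Σ = -1/4  ⇒  CG² = 8/7*(-1/4)² = 1/14
CG = −√(1/14) = -0.267261

-0.267261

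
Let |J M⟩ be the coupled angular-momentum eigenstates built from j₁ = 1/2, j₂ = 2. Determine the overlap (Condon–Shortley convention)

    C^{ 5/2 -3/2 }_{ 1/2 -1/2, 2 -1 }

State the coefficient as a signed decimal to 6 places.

j₁+j₂−J=0  J+j₁−j₂=1  J−j₁+j₂=4  j₁+j₂+J+1=6
(j₁±m₁, j₂±m₂, J±M) = (0,1,1,3,1,4)
P² = 144/5
sum k=0..0:
  [0] +1/6 = 1/6
S = 1/6
C² = P²·S² = 4/5 ; C = +0.894427

+0.894427  (= +√(4/5))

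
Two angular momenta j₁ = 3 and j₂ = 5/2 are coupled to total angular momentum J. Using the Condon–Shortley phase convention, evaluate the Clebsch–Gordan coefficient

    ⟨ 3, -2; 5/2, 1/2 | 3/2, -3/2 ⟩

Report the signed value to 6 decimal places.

−√(2/7) ≈ -0.534522

√[4·4!2!1!/8! · 1!5!3!2!0!3!] = √(288/7)
  +(−1)^3/∏(3,1,2,0,0,1)! = -1/12  (running -1/12)
⟨..|..⟩ = √(288/7)·(-1/12) = -0.534522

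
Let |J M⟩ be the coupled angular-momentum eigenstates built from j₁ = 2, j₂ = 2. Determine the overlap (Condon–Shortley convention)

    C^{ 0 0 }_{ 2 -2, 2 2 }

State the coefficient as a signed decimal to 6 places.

triangle: 4!*0!*0!/5! = 24/120
(j±m)!: 0!*4!*4!*0!*0!*0! = 576
prefactor² = (2J+1)*Δ*N² = 576/5
  k=4: +1/(4!*0!*0!*0!*0!*0!) = 1/24
Σ = 1/24  ⇒  CG² = 576/5*1/24² = 1/5
CG = +√(1/5) = +0.447214

+√(1/5) ≈ +0.447214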